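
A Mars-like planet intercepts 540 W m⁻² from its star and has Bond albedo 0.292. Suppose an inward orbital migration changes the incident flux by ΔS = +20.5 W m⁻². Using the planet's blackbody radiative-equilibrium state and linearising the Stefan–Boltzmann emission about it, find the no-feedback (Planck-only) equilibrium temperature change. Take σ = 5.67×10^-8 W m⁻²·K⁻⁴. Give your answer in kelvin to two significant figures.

Reference equilibrium: T_e = [S(1−α)/(4σ)]^(1/4) = 202.6 K.
TOA radiative forcing: ΔF = (1−α)ΔS/4 = 0.708·(+20.5)/4 = 3.628 W m⁻².
Planck response: λ_P = 4σT_e³ = 4·5.67×10⁻⁸·(202.6)³ = 1.887 W m⁻²/K.
Hence the no-feedback warming is ΔF/(4σT_e³) = 1.92 K.

1.9 K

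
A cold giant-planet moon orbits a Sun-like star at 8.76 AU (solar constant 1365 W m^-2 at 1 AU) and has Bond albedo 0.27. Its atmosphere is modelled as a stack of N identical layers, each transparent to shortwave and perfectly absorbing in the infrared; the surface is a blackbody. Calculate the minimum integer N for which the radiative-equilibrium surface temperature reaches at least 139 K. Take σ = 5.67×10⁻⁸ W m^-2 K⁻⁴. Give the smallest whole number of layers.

6

By the inverse-square law, S = 1365/8.76² = 17.79 W m^-2.
Top-of-atmosphere balance: σT_e⁴ = S(1−α)/4 = 3.246 W m^-2 → T_e = 86.99 K.
T_s = (N+1)^(1/4)·T_e ≥ 139 K requires N+1 ≥ (T_s/T_e)⁴ = (139/86.99)⁴ = 6.520.
Rounding up, N = 6.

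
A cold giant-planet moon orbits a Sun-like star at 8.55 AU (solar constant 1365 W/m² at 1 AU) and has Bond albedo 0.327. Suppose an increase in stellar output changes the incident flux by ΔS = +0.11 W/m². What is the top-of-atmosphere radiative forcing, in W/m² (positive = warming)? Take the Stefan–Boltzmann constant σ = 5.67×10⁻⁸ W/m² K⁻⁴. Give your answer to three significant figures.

0.0185 W/m²

Flux at the orbit: S = 1365/(8.55)² = 18.67 W/m².
ΔF = Δ[S(1−α)]/4 = (1−0.327)·+0.11/4 = 0.01851 W/m².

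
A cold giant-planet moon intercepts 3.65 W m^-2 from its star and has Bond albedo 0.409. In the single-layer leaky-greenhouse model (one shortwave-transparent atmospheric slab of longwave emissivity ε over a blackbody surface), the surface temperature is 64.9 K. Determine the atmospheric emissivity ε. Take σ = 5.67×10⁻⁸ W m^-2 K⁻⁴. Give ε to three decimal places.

Effective temperature: T_e = [S(1−α)/(4σ)]^(1/4) = 55.53 K.
Inverting T_s⁴ = 2T_e⁴/(2−ε): (T_e/T_s)⁴ = 0.5361, so ε = 2(1 − 0.5361) = 0.9278.

0.928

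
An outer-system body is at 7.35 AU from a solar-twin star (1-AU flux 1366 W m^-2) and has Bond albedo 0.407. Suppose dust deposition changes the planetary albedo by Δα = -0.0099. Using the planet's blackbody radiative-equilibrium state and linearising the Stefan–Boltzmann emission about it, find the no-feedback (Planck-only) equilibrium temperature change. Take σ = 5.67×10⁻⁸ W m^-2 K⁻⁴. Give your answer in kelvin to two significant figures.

Irradiance scales as 1/d², so S = 1366 W m^-2 × (1/7.35)² = 25.29 W m^-2.
The baseline emission temperature is T_e = 90.17 K.
ΔF = −(S/4)Δα = −(25.29/4)×(-0.0099) = 0.06258 W m^-2.
Linearising σT⁴ gives d(σT⁴)/dT = 4σT_e³ = 0.1663 W m^-2 per K.
So ΔT₀ = 0.06258/0.1663 = 0.376 K.

0.38 K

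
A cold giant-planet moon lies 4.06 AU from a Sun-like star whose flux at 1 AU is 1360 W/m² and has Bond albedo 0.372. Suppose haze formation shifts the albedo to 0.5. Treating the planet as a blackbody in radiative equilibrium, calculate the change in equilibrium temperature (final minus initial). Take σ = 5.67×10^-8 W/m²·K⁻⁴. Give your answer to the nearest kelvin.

-7 kelvin

By the inverse-square law, S = 1360/4.06² = 82.51 W/m².
Before: T₁ = [82.51·0.628/(4σ)]^(1/4) = 122.9 K.
Final:   T₂ = [S(1−0.5)/(4σ)]^(1/4) = 116.1 K.
Change: 116.1 − 122.9 = -6.810 K.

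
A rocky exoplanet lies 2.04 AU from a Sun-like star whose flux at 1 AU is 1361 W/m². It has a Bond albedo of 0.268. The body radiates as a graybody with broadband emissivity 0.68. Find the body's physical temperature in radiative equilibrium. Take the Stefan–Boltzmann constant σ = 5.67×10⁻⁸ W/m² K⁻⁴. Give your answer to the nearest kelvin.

198 K

Flux at the orbit: S = 1361/(2.04)² = 327.0 W/m².
Absorbed flux (global mean): S(1−α)/4 = 327.0·0.732/4 = 59.85 W/m².
Equating to εσT⁴ with ε = 0.68: T = (59.85/0.68σ)^(1/4) = 198.5 K.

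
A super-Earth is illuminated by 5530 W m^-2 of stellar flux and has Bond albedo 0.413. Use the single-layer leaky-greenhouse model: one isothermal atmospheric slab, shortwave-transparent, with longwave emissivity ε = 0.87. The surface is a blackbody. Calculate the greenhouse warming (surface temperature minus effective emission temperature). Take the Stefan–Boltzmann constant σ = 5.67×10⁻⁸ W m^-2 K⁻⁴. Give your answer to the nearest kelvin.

53 K

Effective emission temperature (TOA balance): σT_e⁴ = S(1−α)/4 = 811.5 W m^-2 → T_e = 345.9 K.
Surface balance with a leaky layer gives σT_s⁴ = σT_e⁴·2/(2−ε), so T_s = T_e·[2/(2−0.87)]^(1/4) = 398.9 K.
The atmosphere warms the surface by 53.07 K.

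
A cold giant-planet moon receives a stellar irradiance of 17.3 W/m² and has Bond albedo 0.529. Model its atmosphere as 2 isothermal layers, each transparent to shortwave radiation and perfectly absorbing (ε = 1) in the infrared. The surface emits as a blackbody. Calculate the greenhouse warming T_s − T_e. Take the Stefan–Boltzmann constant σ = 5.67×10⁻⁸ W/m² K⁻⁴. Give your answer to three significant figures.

Top-of-atmosphere balance: σT_e⁴ = S(1−α)/4 = 2.037 W/m² → T_e = 77.42 K.
T_s = (N+1)^(1/4)·T_e = 101.9 K.
Warming: T_s − T_e = 24.47 K.

24.5 kelvin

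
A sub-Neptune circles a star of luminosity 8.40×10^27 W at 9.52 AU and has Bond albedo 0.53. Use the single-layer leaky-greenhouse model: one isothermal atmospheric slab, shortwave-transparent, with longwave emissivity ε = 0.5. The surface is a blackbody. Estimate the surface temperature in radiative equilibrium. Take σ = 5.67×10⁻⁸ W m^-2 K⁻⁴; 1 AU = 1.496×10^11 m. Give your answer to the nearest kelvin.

174 kelvin

d = 9.52 × 1.496×10^11 m = 1.424×10^12 m.
S = L/(4πd²) = 329.6 W m^-2.
At the top of the atmosphere, σT_e⁴ = S(1−α)/4 = 38.72 W m^-2, giving T_e = 161.7 K.
The surface balance (absorbed SW + ε·downward IR = σT_s⁴) with T_a⁴ = T_s⁴/2 reduces to T_s = T_e·[2/(2−ε)]^¼ = 173.7 K.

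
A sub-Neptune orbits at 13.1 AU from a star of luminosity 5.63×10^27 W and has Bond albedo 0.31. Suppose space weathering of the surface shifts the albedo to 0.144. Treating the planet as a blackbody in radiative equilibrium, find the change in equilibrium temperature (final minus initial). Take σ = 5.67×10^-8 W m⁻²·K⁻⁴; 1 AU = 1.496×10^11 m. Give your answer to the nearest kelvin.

8 kelvin

Orbital distance: d = 13.1 AU = 1.960×10^12 m.
Spreading L over a sphere of radius d: S = 5.63×10^27/(4π·1.96×10^12²) = 116.7 W m⁻².
With α = 0.31, T₁ = 137.3 K.
After:  T₂ = [116.7·0.856/(4σ)]^(1/4) = 144.9 K.
Change: 144.9 − 137.3 = 7.600 K.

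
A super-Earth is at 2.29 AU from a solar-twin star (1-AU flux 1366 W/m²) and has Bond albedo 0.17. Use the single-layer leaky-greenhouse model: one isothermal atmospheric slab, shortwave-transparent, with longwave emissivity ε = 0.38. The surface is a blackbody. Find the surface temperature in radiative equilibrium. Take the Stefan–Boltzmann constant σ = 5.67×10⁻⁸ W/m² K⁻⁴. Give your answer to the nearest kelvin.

185 kelvin

Irradiance scales as 1/d², so S = 1366 W/m² × (1/2.29)² = 260.5 W/m².
Effective emission temperature (TOA balance): σT_e⁴ = S(1−α)/4 = 54.05 W/m² → T_e = 175.7 K.
For a single slab of emissivity ε, T_s⁴ = 2T_e⁴/(2−ε); thus T_s = 175.7·(1.235)^(1/4) = 185.2 K.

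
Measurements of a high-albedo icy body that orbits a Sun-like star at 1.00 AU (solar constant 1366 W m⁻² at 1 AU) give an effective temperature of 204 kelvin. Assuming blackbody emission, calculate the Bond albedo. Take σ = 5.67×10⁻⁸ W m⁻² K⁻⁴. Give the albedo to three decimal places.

0.712

Irradiance scales as 1/d², so S = 1366 W m⁻² × (1/1.00)² = 1366 W m⁻².
Energy balance: S(1−α)/4 = σT⁴, so 1−α = 4σT⁴/S.
4σT⁴ = 4·5.67×10⁻⁸·(204)⁴ = 392.8 W m⁻².
Hence α = 1 − 392.8/1366 = 0.7125.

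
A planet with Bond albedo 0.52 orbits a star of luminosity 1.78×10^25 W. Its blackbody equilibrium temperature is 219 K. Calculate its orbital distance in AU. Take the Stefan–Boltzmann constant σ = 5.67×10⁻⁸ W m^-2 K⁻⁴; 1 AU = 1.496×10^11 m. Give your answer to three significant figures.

Energy balance gives S = 4σT⁴/(1−α) = 1087 W m^-2.
S = L/(4πd²) → d = √(L/4πS) = √(1.78×10^25/(4π·1087)) = 3.610×10^10 m = 0.2413 AU.

0.241 AU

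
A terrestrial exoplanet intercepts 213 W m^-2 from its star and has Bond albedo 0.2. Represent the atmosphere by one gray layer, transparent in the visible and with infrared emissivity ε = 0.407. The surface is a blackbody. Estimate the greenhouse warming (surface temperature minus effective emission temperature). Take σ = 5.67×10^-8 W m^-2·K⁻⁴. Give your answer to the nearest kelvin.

Effective emission temperature (TOA balance): σT_e⁴ = S(1−α)/4 = 42.60 W m^-2 → T_e = 165.6 K.
For a single slab of emissivity ε, T_s⁴ = 2T_e⁴/(2−ε); thus T_s = 165.6·(1.255)^(1/4) = 175.3 K.
Greenhouse warming: T_s − T_e = 9.690 K.

10 K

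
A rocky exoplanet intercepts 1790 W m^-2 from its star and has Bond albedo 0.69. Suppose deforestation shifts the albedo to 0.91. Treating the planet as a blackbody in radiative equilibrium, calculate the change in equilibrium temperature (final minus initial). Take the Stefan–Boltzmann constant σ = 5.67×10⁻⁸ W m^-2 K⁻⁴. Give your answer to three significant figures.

Before: T₁ = [1790·0.31/(4σ)]^(1/4) = 222.4 K.
After:  T₂ = [1790·0.09/(4σ)]^(1/4) = 163.3 K.
ΔT = T₂ − T₁ = -59.15 K.

-59.2 kelvin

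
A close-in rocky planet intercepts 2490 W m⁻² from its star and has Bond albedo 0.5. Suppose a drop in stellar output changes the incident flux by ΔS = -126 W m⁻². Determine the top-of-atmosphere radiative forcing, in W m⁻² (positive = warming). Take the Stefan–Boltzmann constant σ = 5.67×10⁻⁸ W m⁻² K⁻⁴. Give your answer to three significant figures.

-15.8 W m⁻²

Only a fraction (1−α) is absorbed and it's spread over 4πR², so ΔF = (1−α)ΔS/4 = -15.75 W m⁻².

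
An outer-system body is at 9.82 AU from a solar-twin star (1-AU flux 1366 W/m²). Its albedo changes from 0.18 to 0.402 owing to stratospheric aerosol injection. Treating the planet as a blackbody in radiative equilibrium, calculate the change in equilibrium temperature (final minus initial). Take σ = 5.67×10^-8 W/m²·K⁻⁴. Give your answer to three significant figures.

Flux at the orbit: S = 1366/(9.82)² = 14.17 W/m².
With α = 0.18, T₁ = 84.60 K.
Final:   T₂ = [S(1−0.402)/(4σ)]^(1/4) = 78.18 K.
ΔT = T₂ − T₁ = -6.420 K.

-6.42 kelvin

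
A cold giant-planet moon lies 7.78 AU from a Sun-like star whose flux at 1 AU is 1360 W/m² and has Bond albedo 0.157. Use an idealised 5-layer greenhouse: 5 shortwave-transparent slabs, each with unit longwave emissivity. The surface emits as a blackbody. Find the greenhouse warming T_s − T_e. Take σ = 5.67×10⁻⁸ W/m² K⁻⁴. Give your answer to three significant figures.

Irradiance scales as 1/d², so S = 1360 W/m² × (1/7.78)² = 22.47 W/m².
The effective emission temperature is T_e = [S(1−α)/(4σ)]^¼ = 95.60 K.
T_s = (N+1)^(1/4)·T_e = 149.6 K.
So the greenhouse effect raises the surface by 149.6 − 95.60 = 54.02 K.

54.0 kelvin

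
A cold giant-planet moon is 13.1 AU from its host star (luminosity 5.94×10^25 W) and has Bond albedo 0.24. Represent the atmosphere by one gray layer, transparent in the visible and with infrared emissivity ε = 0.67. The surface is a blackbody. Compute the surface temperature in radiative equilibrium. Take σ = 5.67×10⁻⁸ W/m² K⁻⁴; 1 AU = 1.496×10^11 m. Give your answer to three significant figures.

d = 13.1 × 1.496×10^11 m = 1.960×10^12 m.
Flux at the orbit: S = L/(4πd²) = 5.94×10^25/(4π·(1.96×10^12)²) = 1.231 W/m².
The planet radiates to space at T_e = [S(1−α)/(4σ)]^(1/4) = 45.06 K.
The surface balance (absorbed SW + ε·downward IR = σT_s⁴) with T_a⁴ = T_s⁴/2 reduces to T_s = T_e·[2/(2−ε)]^¼ = 49.90 K.

49.9 K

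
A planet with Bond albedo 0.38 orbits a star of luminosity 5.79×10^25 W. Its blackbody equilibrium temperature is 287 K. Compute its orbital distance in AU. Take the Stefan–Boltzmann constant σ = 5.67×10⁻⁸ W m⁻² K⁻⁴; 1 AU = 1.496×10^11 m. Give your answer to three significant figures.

Energy balance gives S = 4σT⁴/(1−α) = 2482 W m⁻².
From L = 4πd²S, d = √(5.79×10^25/(4π·2482)) = 4.309×10^10 m = 0.2880 AU.

0.288 AU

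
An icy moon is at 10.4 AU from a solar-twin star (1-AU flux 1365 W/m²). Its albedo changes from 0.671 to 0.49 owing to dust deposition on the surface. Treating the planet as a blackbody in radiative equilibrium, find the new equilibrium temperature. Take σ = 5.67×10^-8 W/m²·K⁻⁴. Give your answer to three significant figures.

73.0 K

Irradiance scales as 1/d², so S = 1365 W/m² × (1/10.4)² = 12.62 W/m².
T₂ = [S(1−α₂)/(4σ)]^(1/4) = [12.62·0.51/(4σ)]^(1/4) = 72.99 K.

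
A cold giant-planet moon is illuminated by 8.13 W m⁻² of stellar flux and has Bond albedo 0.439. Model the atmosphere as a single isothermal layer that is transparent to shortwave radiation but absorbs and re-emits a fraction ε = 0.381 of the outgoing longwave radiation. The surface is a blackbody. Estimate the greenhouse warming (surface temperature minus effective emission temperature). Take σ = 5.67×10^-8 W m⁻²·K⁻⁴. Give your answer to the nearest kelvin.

Effective emission temperature (TOA balance): σT_e⁴ = S(1−α)/4 = 1.140 W m⁻² → T_e = 66.97 K.
For a single slab of emissivity ε, T_s⁴ = 2T_e⁴/(2−ε); thus T_s = 66.97·(1.235)^(1/4) = 70.60 K.
Greenhouse warming: T_s − T_e = 3.633 K.

4 K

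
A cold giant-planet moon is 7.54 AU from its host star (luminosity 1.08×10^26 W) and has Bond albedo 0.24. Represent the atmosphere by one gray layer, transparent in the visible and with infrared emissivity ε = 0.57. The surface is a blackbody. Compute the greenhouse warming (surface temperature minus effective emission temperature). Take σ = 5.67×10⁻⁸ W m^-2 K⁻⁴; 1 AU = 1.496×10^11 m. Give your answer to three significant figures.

Orbital distance: d = 7.54 AU = 1.128×10^12 m.
S = L/(4πd²) = 6.755 W m^-2.
At the top of the atmosphere, σT_e⁴ = S(1−α)/4 = 1.283 W m^-2, giving T_e = 68.98 K.
For a single slab of emissivity ε, T_s⁴ = 2T_e⁴/(2−ε); thus T_s = 68.98·(1.399)^(1/4) = 75.01 K.
T_s − T_e = 75.01 − 68.98 = 6.034 K.

6.03 K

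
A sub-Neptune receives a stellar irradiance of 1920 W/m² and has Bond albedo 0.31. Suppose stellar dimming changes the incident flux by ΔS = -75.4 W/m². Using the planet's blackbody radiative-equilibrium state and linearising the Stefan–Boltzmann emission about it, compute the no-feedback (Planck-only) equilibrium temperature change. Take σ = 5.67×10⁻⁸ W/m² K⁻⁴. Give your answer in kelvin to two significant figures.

Unperturbed T_e = [1920·(1−0.31)/(4σ)]^¼ = 276.5 K.
ΔF = Δ[S(1−α)]/4 = (1−0.31)·-75.4/4 = -13.01 W/m².
Planck response: λ_P = 4σT_e³ = 4·5.67×10⁻⁸·(276.5)³ = 4.792 W/m²/K.
Hence the no-feedback warming is ΔF/(4σT_e³) = -2.71 K.

-2.7 K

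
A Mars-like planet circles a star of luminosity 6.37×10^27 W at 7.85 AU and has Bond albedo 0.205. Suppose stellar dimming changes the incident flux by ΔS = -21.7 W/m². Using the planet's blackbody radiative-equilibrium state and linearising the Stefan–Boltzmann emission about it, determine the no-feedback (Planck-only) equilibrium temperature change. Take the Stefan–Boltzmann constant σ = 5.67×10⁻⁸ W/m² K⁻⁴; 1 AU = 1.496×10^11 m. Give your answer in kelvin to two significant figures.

d = 7.85 × 1.496×10^11 m = 1.174×10^12 m.
S = L/(4πd²) = 367.6 W/m².
Unperturbed T_e = [367.6·(1−0.205)/(4σ)]^¼ = 189.5 K.
Only a fraction (1−α) is absorbed and it's spread over 4πR², so ΔF = (1−α)ΔS/4 = -4.313 W/m².
Linearising σT⁴ gives d(σT⁴)/dT = 4σT_e³ = 1.542 W/m² per K.
Hence the no-feedback warming is ΔF/(4σT_e³) = -2.80 K.

-2.8 kelvin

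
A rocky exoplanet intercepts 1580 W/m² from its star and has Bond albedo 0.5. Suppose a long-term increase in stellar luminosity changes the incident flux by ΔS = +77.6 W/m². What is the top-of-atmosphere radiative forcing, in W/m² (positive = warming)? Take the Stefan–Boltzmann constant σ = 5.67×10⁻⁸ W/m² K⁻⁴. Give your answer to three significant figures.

TOA radiative forcing: ΔF = (1−α)ΔS/4 = 0.5·(+77.6)/4 = 9.700 W/m².

9.70 W/m²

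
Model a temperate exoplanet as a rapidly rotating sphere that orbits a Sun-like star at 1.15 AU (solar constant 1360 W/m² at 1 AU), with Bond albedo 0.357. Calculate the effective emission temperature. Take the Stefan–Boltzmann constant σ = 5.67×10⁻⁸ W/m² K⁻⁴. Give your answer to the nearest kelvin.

Irradiance scales as 1/d², so S = 1360 W/m² × (1/1.15)² = 1028 W/m².
Absorbed flux (global mean): S(1−α)/4 = 1028·0.643/4 = 165.3 W/m².
Set σT⁴ = 165.3 → T = (165.3/σ)^(1/4) = 232.4 K.

232 K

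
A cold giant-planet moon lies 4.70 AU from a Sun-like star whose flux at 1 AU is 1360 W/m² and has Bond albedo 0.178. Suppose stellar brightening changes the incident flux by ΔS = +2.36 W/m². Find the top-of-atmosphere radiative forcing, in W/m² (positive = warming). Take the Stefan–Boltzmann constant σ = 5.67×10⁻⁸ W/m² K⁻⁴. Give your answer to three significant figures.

By the inverse-square law, S = 1360/4.70² = 61.57 W/m².
ΔF = Δ[S(1−α)]/4 = (1−0.178)·+2.36/4 = 0.4850 W/m².

0.485 W/m²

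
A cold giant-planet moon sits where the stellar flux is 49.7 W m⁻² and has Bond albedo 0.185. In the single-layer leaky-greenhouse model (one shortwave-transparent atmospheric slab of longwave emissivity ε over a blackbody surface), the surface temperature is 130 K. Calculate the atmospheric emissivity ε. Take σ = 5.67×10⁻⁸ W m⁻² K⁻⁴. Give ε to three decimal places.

0.749

Effective temperature: T_e = [S(1−α)/(4σ)]^(1/4) = 115.6 K.
Since (2−ε)/2 = (T_e/T_s)⁴ = 0.6253, ε = 0.7494.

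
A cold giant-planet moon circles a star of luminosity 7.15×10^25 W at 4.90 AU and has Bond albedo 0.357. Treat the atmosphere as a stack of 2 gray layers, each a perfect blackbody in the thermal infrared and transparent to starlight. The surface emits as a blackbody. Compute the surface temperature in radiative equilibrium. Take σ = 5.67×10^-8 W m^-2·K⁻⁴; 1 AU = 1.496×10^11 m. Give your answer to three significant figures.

97.4 kelvin

d = 4.90 × 1.496×10^11 m = 7.330×10^11 m.
S = L/(4πd²) = 10.59 W m^-2.
Top-of-atmosphere balance: σT_e⁴ = S(1−α)/4 = 1.702 W m^-2 → T_e = 74.02 K.
With N = 2 opaque layers, T_s = (N+1)^(1/4)·T_e = 3^(1/4)·74.02 = 97.42 K.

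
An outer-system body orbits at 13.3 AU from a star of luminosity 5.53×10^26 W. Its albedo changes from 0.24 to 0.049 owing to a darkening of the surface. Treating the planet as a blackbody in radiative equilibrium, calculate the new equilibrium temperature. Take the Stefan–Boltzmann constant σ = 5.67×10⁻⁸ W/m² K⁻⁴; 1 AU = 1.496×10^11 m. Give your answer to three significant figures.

82.6 K

d = 13.3 × 1.496×10^11 m = 1.990×10^12 m.
S = L/(4πd²) = 11.12 W/m².
T₂ = [S(1−α₂)/(4σ)]^(1/4) = [11.12·0.951/(4σ)]^(1/4) = 82.63 K.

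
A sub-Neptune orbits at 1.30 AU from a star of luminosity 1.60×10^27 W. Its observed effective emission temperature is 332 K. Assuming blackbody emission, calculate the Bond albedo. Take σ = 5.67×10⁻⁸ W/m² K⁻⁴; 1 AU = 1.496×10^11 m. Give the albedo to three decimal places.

0.181

d = 1.30 × 1.496×10^11 m = 1.945×10^11 m.
Spreading L over a sphere of radius d: S = 1.60×10^27/(4π·1.94×10^11²) = 3366 W/m².
Energy balance: S(1−α)/4 = σT⁴, so 1−α = 4σT⁴/S.
4σT⁴ = 4·5.67×10⁻⁸·(332)⁴ = 2755 W/m².
1−α = 2755/3366 = 0.8185, so α = 0.1815.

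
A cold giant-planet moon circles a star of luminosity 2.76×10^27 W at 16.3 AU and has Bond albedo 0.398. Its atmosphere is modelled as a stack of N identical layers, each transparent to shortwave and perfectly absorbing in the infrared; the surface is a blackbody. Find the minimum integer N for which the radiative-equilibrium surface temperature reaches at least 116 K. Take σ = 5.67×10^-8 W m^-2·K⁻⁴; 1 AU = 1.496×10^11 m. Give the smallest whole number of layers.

Orbital distance: d = 16.3 AU = 2.438×10^12 m.
S = L/(4πd²) = 36.94 W m^-2.
Top-of-atmosphere balance: σT_e⁴ = S(1−α)/4 = 5.559 W m^-2 → T_e = 99.51 K.
T_s = (N+1)^(1/4)·T_e ≥ 116 K requires N+1 ≥ (T_s/T_e)⁴ = (116/99.51)⁴ = 1.847.
The minimum whole number is N = 1.

1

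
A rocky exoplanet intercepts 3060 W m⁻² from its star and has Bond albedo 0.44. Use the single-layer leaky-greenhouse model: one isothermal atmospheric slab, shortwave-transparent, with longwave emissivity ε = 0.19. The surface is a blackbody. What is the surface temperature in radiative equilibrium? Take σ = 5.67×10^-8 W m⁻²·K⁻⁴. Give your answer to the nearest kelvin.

The planet radiates to space at T_e = [S(1−α)/(4σ)]^(1/4) = 294.8 K.
For a single slab of emissivity ε, T_s⁴ = 2T_e⁴/(2−ε); thus T_s = 294.8·(1.105)^(1/4) = 302.3 K.

302 K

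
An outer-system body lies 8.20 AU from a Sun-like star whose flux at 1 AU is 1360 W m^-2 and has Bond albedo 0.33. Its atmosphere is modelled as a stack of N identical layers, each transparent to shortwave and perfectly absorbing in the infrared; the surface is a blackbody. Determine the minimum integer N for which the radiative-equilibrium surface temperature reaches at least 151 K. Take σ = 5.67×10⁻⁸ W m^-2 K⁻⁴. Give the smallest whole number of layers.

Flux at the orbit: S = 1360/(8.20)² = 20.23 W m^-2.
Top-of-atmosphere balance: σT_e⁴ = S(1−α)/4 = 3.388 W m^-2 → T_e = 87.92 K.
T_s = (N+1)^(1/4)·T_e ≥ 151 K requires N+1 ≥ (T_s/T_e)⁴ = (151/87.92)⁴ = 8.701.
The minimum whole number is N = 8.

8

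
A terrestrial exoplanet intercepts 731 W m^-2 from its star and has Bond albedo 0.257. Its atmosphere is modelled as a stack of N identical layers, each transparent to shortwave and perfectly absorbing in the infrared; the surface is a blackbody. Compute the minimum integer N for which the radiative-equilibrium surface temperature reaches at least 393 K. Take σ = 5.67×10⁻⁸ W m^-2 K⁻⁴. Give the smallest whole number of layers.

The effective emission temperature is T_e = [S(1−α)/(4σ)]^¼ = 221.2 K.
Since T_s⁴ = (N+1)T_e⁴, we need N ≥ (T_s/T_e)⁴ − 1 = 8.961.
The minimum whole number is N = 9.

9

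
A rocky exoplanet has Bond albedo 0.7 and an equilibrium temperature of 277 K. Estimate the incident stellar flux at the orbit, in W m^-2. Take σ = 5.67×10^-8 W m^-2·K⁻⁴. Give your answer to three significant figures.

From S(1−α)/4 = σT⁴: S = 4σT⁴/(1−α).
The emitted flux is σT⁴ = 333.8 W m^-2.
S = 4·333.8/0.3 = 4451 W m^-2.

4450 W m^-2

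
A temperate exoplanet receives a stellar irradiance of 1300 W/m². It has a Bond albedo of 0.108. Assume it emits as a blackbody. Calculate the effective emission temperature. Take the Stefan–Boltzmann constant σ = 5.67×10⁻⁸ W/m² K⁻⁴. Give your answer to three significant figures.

Averaging over the sphere, the absorbed flux is S(1−α)/4 = 289.9 W/m².
Set σT⁴ = 289.9 → T = (289.9/σ)^(1/4) = 267.4 K.

267 kelvin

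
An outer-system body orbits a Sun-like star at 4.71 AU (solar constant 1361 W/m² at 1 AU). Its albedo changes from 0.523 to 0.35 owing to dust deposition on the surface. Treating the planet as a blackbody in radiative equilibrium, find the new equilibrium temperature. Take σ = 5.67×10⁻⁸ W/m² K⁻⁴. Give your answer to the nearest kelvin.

By the inverse-square law, S = 1361/4.71² = 61.35 W/m².
New equilibrium: T₂ = [(1−0.35)·61.35/(4σ)]^(1/4) = 115.2 K.

115 K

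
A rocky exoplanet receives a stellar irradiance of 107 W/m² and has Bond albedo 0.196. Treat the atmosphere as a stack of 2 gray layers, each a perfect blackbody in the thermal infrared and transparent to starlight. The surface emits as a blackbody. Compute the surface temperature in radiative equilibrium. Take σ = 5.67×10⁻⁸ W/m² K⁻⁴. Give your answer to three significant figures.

184 K

OLR = S(1−α)/4 = 21.51 W/m²; the top layer radiates at T_e = 139.6 K.
Layer-by-layer balance gives σT_s⁴ = (N+1)σT_e⁴, so T_s = 3^¼·139.6 = 183.7 K.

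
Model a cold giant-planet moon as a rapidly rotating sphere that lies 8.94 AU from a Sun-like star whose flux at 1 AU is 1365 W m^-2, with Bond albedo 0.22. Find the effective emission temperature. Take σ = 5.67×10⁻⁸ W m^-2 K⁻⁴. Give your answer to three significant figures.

87.5 K

By the inverse-square law, S = 1365/8.94² = 17.08 W m^-2.
Absorbed flux (global mean): S(1−α)/4 = 17.08·0.78/4 = 3.330 W m^-2.
Set σT⁴ = 3.330 → T = (3.330/σ)^(1/4) = 87.54 K.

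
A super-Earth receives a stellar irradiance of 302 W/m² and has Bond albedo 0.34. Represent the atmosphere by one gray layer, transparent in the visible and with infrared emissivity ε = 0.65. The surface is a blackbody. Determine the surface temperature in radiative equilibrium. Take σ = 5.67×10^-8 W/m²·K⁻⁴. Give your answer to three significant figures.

190 K

At the top of the atmosphere, σT_e⁴ = S(1−α)/4 = 49.83 W/m², giving T_e = 172.2 K.
Surface balance with a leaky layer gives σT_s⁴ = σT_e⁴·2/(2−ε), so T_s = T_e·[2/(2−0.65)]^(1/4) = 190.0 K.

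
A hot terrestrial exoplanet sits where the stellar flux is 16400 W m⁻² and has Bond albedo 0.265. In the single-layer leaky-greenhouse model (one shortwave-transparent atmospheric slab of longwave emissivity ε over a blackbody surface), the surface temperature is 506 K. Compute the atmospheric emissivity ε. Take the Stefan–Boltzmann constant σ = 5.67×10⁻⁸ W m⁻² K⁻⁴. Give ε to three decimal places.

0.379

First, T_e = [16400·(1−0.265)/(4σ)]^(1/4) = 480.1 K.
T_s⁴ = T_e⁴·2/(2−ε) → ε = 2 − 2(T_e/T_s)⁴ = 2 − 2·(480.1/506)⁴ = 0.3785.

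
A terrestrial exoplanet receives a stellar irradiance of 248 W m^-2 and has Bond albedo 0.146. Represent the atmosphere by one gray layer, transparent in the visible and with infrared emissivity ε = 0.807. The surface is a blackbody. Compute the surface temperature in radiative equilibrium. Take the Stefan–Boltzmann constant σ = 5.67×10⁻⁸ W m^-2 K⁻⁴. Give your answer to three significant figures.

The planet radiates to space at T_e = [S(1−α)/(4σ)]^(1/4) = 174.8 K.
Surface balance with a leaky layer gives σT_s⁴ = σT_e⁴·2/(2−ε), so T_s = T_e·[2/(2−0.807)]^(1/4) = 198.9 K.

199 kelvin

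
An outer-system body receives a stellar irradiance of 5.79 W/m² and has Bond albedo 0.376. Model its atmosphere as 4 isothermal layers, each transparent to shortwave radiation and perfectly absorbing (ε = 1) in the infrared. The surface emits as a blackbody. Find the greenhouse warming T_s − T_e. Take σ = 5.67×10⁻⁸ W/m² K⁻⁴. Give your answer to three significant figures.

31.3 K

The effective emission temperature is T_e = [S(1−α)/(4σ)]^¼ = 63.18 K.
T_s = (N+1)^(1/4)·T_e = 94.47 K.
Warming: T_s − T_e = 31.29 K.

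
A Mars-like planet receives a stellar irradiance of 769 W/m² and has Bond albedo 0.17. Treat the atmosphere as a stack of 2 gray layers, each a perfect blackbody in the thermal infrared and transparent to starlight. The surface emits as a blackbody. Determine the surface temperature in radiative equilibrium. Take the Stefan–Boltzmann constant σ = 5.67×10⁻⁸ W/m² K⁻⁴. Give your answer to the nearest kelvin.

The effective emission temperature is T_e = [S(1−α)/(4σ)]^¼ = 230.3 K.
Layer-by-layer balance gives σT_s⁴ = (N+1)σT_e⁴, so T_s = 3^¼·230.3 = 303.1 K.

303 K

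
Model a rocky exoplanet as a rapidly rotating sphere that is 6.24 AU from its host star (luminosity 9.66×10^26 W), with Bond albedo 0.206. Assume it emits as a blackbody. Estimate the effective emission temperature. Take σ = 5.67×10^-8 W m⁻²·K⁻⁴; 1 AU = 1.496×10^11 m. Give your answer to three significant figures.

d = 6.24 × 1.496×10^11 m = 9.335×10^11 m.
S = L/(4πd²) = 88.21 W m⁻².
The planet absorbs (1−α)S over its disc πR² and re-emits over 4πR², so the mean absorbed flux is (1−0.206)·88.21/4 = 17.51 W m⁻².
Set σT⁴ = 17.51 → T = (17.51/σ)^(1/4) = 132.6 K.

133 K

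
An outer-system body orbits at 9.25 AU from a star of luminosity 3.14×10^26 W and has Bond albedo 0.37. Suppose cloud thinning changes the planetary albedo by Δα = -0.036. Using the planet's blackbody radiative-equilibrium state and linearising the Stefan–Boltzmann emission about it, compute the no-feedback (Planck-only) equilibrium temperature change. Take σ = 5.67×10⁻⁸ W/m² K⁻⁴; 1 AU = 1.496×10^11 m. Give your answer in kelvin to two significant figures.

1.1 K

Orbital distance: d = 9.25 AU = 1.384×10^12 m.
S = L/(4πd²) = 13.05 W/m².
The baseline emission temperature is T_e = 77.59 K.
TOA radiative forcing: ΔF = −S·Δα/4 = −13.05·(-0.036)/4 = 0.1174 W/m².
Planck response: λ_P = 4σT_e³ = 4·5.67×10⁻⁸·(77.59)³ = 0.1059 W/m²/K.
So ΔT₀ = 0.1174/0.1059 = 1.11 K.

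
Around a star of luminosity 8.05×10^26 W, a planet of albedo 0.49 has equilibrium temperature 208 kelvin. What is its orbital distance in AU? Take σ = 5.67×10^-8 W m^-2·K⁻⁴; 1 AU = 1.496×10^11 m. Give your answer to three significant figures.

Energy balance gives S = 4σT⁴/(1−α) = 832.4 W m^-2.
S = L/(4πd²) → d = √(L/4πS) = √(8.05×10^26/(4π·832.4)) = 2.774×10^11 m = 1.854 AU.

1.85 AU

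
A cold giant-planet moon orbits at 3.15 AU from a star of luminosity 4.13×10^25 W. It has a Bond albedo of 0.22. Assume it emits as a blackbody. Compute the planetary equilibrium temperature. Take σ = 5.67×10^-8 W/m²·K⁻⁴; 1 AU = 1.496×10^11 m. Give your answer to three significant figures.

Orbital distance: d = 3.15 AU = 4.712×10^11 m.
S = L/(4πd²) = 14.80 W/m².
The planet absorbs (1−α)S over its disc πR² and re-emits over 4πR², so the mean absorbed flux is (1−0.22)·14.80/4 = 2.886 W/m².
Set σT⁴ = 2.886 → T = (2.886/σ)^(1/4) = 84.47 K.

84.5 K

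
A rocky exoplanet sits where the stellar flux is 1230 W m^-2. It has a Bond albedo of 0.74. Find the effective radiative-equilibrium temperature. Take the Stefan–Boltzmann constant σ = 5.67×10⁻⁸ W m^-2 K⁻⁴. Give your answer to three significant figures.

194 K

The planet absorbs (1−α)S over its disc πR² and re-emits over 4πR², so the mean absorbed flux is (1−0.74)·1230/4 = 79.95 W m^-2.
In equilibrium σT⁴ equals this, so T = 193.8 K.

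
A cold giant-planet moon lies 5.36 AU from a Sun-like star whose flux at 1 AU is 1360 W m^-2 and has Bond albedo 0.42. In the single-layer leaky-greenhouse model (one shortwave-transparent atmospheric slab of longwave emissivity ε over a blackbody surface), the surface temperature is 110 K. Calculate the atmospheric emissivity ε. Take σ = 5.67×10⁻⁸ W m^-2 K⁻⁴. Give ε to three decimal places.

Flux at the orbit: S = 1360/(5.36)² = 47.34 W m^-2.
First, T_e = [47.34·(1−0.42)/(4σ)]^(1/4) = 104.9 K.
Since (2−ε)/2 = (T_e/T_s)⁴ = 0.8268, ε = 0.3463.

0.346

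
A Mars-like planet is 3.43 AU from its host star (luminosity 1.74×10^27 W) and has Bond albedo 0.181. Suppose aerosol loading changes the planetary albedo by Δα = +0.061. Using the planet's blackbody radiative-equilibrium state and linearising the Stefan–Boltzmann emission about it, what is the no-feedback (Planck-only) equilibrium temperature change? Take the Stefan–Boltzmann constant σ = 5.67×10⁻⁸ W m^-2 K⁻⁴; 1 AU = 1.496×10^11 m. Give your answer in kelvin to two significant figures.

-3.9 K

d = 3.43 × 1.496×10^11 m = 5.131×10^11 m.
Spreading L over a sphere of radius d: S = 1.74×10^27/(4π·5.13×10^11²) = 525.9 W m^-2.
The baseline emission temperature is T_e = 208.8 K.
ΔF = −(S/4)Δα = −(525.9/4)×(+0.061) = -8.020 W m^-2.
The Planck feedback parameter is 4σT_e³ = 2.063 W m^-2/K.
ΔT₀ = ΔF/λ_P = -8.020/2.063 = -3.89 K.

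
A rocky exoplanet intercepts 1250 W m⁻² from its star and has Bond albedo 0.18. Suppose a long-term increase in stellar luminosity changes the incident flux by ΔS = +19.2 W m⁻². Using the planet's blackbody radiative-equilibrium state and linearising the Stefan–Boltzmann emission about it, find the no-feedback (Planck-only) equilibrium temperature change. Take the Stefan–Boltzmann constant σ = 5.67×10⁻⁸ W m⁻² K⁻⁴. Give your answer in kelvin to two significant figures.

1.0 K

The baseline emission temperature is T_e = 259.3 K.
ΔF = Δ[S(1−α)]/4 = (1−0.18)·+19.2/4 = 3.936 W m⁻².
Planck response: λ_P = 4σT_e³ = 4·5.67×10⁻⁸·(259.3)³ = 3.953 W m⁻²/K.
Hence the no-feedback warming is ΔF/(4σT_e³) = 0.996 K.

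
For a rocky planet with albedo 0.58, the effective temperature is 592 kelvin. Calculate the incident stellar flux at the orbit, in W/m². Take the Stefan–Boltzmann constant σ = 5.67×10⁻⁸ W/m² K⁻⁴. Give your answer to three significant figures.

66300 W/m²

Invert the energy balance for S: S = 4σT⁴/(1−α).
σT⁴ = 5.67×10⁻⁸·(592)⁴ = 6964 W/m².
So S = 4×6964/(1−0.58) = 66330 W/m².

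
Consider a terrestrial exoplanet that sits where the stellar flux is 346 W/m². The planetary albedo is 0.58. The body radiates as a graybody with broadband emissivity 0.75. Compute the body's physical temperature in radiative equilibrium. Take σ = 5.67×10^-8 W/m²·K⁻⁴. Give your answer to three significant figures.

Averaging over the sphere, the absorbed flux is S(1−α)/4 = 36.33 W/m².
Equating to εσT⁴ with ε = 0.75: T = (36.33/0.75σ)^(1/4) = 171.0 K.

171 kelvin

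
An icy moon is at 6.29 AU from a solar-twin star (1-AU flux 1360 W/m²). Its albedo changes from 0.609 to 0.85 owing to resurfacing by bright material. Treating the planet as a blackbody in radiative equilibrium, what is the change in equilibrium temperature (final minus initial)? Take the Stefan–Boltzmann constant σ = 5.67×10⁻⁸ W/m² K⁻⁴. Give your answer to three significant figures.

-18.7 kelvin

Flux at the orbit: S = 1360/(6.29)² = 34.37 W/m².
Before: T₁ = [34.37·0.391/(4σ)]^(1/4) = 87.74 K.
After:  T₂ = [34.37·0.15/(4σ)]^(1/4) = 69.05 K.
Change: 69.05 − 87.74 = -18.69 K.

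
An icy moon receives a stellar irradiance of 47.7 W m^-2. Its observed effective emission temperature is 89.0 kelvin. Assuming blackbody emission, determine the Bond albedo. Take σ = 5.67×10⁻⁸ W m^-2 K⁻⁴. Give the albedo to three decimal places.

Rearranging the radiative balance, α = 1 − 4σT⁴/S.
4σT⁴ = 4·5.67×10⁻⁸·(89.0)⁴ = 14.23 W m^-2.
1−α = 14.23/47.70 = 0.2983, so α = 0.7017.

0.702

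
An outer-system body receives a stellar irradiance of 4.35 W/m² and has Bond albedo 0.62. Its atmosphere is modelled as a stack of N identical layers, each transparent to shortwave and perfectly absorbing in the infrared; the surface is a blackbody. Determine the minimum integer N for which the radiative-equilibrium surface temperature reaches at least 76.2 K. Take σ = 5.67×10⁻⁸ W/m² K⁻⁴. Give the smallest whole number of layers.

Top-of-atmosphere balance: σT_e⁴ = S(1−α)/4 = 0.4132 W/m² → T_e = 51.96 K.
Since T_s⁴ = (N+1)T_e⁴, we need N ≥ (T_s/T_e)⁴ − 1 = 3.626.
So N ≥ 3.626; the smallest integer is N = 4.

4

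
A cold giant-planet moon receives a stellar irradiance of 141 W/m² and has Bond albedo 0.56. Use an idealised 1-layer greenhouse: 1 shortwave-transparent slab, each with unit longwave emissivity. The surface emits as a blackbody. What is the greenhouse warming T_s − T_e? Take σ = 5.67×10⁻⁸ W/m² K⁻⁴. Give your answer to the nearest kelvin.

The effective emission temperature is T_e = [S(1−α)/(4σ)]^¼ = 128.6 K.
Surface: T_s = (2)^¼·T_e = 152.9 K.
Warming: T_s − T_e = 24.33 K.

24 K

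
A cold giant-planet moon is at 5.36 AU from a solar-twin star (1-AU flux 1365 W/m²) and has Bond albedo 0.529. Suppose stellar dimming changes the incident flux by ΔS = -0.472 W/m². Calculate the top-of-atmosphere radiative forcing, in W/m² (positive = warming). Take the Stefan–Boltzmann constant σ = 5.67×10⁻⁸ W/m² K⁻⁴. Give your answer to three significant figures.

Flux at the orbit: S = 1365/(5.36)² = 47.51 W/m².
Only a fraction (1−α) is absorbed and it's spread over 4πR², so ΔF = (1−α)ΔS/4 = -0.05558 W/m².

-0.0556 W/m²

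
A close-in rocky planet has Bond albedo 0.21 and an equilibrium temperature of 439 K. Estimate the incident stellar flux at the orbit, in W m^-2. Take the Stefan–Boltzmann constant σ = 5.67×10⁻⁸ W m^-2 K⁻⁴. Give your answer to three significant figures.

10700 W m^-2

Invert the energy balance for S: S = 4σT⁴/(1−α).
σT⁴ = 5.67×10⁻⁸·(439)⁴ = 2106 W m^-2.
S = 4·2106/0.79 = 10660 W m^-2.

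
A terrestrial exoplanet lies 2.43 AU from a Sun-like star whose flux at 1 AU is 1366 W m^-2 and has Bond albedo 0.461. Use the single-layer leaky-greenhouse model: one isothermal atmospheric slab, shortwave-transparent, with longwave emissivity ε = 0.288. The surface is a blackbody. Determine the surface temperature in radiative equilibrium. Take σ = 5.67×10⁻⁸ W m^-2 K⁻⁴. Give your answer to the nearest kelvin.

159 K

By the inverse-square law, S = 1366/2.43² = 231.3 W m^-2.
At the top of the atmosphere, σT_e⁴ = S(1−α)/4 = 31.17 W m^-2, giving T_e = 153.1 K.
The surface balance (absorbed SW + ε·downward IR = σT_s⁴) with T_a⁴ = T_s⁴/2 reduces to T_s = T_e·[2/(2−ε)]^¼ = 159.2 K.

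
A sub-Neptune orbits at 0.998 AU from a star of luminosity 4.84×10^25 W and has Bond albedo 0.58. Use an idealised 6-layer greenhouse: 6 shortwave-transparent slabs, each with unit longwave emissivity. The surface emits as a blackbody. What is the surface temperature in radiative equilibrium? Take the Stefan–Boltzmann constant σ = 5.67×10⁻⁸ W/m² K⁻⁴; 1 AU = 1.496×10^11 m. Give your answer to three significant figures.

d = 0.998 × 1.496×10^11 m = 1.493×10^11 m.
Flux at the orbit: S = L/(4πd²) = 4.84×10^25/(4π·(1.49×10^11)²) = 172.8 W/m².
OLR = S(1−α)/4 = 18.14 W/m²; the top layer radiates at T_e = 133.7 K.
Layer-by-layer balance gives σT_s⁴ = (N+1)σT_e⁴, so T_s = 7^¼·133.7 = 217.5 K.

218 kelvin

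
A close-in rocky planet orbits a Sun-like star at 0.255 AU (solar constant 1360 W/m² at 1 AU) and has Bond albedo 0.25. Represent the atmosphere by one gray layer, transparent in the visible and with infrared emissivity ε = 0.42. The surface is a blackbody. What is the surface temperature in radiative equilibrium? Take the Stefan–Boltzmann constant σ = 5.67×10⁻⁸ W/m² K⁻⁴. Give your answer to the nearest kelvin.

544 kelvin

By the inverse-square law, S = 1360/0.255² = 20920 W/m².
The planet radiates to space at T_e = [S(1−α)/(4σ)]^(1/4) = 512.8 K.
Surface balance with a leaky layer gives σT_s⁴ = σT_e⁴·2/(2−ε), so T_s = T_e·[2/(2−0.42)]^(1/4) = 544.0 K.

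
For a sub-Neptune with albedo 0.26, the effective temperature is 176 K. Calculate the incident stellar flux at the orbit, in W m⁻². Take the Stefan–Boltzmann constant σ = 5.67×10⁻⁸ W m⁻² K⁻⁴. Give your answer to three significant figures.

Invert the energy balance for S: S = 4σT⁴/(1−α).
σT⁴ = 5.67×10⁻⁸·(176)⁴ = 54.40 W m⁻².
So S = 4×54.40/(1−0.26) = 294.1 W m⁻².

294 W m⁻²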